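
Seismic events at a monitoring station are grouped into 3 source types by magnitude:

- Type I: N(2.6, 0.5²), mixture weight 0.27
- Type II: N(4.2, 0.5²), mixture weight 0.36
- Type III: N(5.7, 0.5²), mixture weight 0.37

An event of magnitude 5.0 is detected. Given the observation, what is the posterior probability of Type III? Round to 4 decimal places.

By Bayes' theorem, P(k | x) = π_k f_k(x) / Σ_j π_j f_j(x).
Component likelihoods at x = 5.0:
  L_I = (1/(0.5·√(2π)))·exp(−(5.0−2.6)²/(2·0.5²)) = 0.797885·exp(-11.52000) = 7.9226e-06
  L_II = (1/(0.5·√(2π)))·exp(−(5.0−4.2)²/(2·0.5²)) = 0.797885·exp(-1.28000) = 0.221842
  L_III = (1/(0.5·√(2π)))·exp(−(5.0−5.7)²/(2·0.5²)) = 0.797885·exp(-0.98000) = 0.299455
Prior × likelihood for each component:
  π_I·L_I = 0.27 × 7.9226e-06 = 2.1391e-06
  π_II·L_II = 0.36 × 0.221842 = 0.079863
  π_III·L_III = 0.37 × 0.299455 = 0.110798
Denominator: 2.1391e-06 + 0.079863 + 0.110798 = 0.190663
Responsibility of Type III: 0.110798 / 0.190663 ≈ 0.5811

0.5811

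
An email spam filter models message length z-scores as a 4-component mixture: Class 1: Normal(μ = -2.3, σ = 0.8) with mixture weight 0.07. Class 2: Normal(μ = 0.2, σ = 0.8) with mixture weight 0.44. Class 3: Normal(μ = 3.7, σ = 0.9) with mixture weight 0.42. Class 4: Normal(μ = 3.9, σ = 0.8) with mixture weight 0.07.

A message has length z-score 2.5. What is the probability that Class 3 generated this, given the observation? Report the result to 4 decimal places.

The responsibility of component k is w_k f_k(x) divided by Σ_j w_j f_j(x).
Evaluate each component's likelihood at the observed value:
  f_1 = 7.59485e-09
  f_2 = 0.00799765
  f_3 = 0.182233
  f_4 = 0.107847
Weight by the priors:
  w_1·f_1 = 0.07 × 7.59485e-09 = 5.3164e-10
  w_2·f_2 = 0.44 × 0.00799765 = 0.00351897
  w_3·f_3 = 0.42 × 0.182233 = 0.076538
  w_4·f_4 = 0.07 × 0.107847 = 0.00754927
Sum: 5.3164e-10 + 0.00351897 + 0.076538 + 0.00754927 = 0.0876063
P(Class 3 | data) = 0.076538 / 0.0876063 ≈ 0.8737

0.8737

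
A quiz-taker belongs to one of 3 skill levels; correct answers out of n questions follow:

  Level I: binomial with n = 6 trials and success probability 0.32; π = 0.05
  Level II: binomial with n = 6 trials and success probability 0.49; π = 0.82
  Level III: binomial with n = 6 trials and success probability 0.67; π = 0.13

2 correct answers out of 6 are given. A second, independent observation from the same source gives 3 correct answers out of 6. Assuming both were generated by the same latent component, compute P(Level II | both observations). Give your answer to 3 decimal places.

0.917

The responsibility of component k is P(Z=k) f_k(x) divided by Σ_j P(Z=j) f_j(x).
Since both observations come from the same component, the likelihood for component k is f_k(x₁)·f_k(x₂).
  f_I = [C(6,2)·0.32^2·0.68^4 = 15·0.1024·0.213814 = 0.328418] × [0.206066] = 0.0676758
  f_II = [C(6,2)·0.49^2·0.51^4 = 15·0.2401·0.067652 = 0.243649] × [0.312125] = 0.0760489
  f_III = [C(6,2)·0.67^2·0.33^4 = 15·0.4489·0.0118592 = 0.079854] × [0.21617] = 0.0172621
Prior × likelihood for each component:
  P(Z=I)·f_I = 0.05 × 0.0676758 = 0.00338379
  P(Z=II)·f_II = 0.82 × 0.0760489 = 0.0623601
  P(Z=III)·f_III = 0.13 × 0.0172621 = 0.00224407
Sum: 0.00338379 + 0.0623601 + 0.00224407 = 0.067988
So the posterior for Level II is 0.0623601 / 0.067988 ≈ 0.917.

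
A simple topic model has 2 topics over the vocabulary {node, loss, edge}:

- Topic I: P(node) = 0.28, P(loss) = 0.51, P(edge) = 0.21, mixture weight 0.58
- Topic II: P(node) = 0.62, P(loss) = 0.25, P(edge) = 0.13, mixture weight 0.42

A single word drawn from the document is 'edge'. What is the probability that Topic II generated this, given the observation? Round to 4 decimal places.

By Bayes' theorem, P(k | x) = π_k f_k(x) / Σ_j π_j f_j(x).
Component likelihoods at x = 'edge':
  L_I = 0.21
  L_II = 0.13
Prior × likelihood for each component:
  π_I·L_I = 0.58 × 0.21 = 0.1218
  π_II·L_II = 0.42 × 0.13 = 0.0546
Sum: 0.1218 + 0.0546 = 0.1764
Responsibility of Topic II: 0.0546 / 0.1764 ≈ 0.3095

0.3095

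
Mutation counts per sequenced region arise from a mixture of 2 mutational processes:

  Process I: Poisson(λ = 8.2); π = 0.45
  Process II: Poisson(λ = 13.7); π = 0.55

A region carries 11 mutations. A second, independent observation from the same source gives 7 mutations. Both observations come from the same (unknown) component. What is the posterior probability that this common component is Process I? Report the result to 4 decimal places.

0.8264

Posterior ∝ prior × likelihood, so P(k | x) ∝ π_k f_k(x); normalise over all components.
Since both observations come from the same component, the likelihood for component k is f_k(x₁)·f_k(x₂).
  L_I = [e^(−8.2)·8.2^11/11! = 0.07755] × [0.135848] = 0.010535
  L_II = [e^(−13.7)·13.7^11/11! = 0.0897297] × [0.0201734] = 0.00181015
Weight by the priors:
  π_I·L_I = 0.45 × 0.010535 = 0.00474074
  π_II·L_II = 0.55 × 0.00181015 = 0.000995584
Denominator: 0.00474074 + 0.000995584 = 0.00573632
Responsibility of Process I: 0.00474074 / 0.00573632 ≈ 0.8264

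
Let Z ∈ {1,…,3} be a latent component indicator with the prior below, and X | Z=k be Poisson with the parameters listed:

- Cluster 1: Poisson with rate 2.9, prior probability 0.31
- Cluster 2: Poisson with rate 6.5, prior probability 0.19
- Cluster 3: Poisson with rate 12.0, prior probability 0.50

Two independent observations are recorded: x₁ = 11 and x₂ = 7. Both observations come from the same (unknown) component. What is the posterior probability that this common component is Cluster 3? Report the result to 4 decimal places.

0.7315

Posterior ∝ prior × likelihood, so P(k | x) ∝ w_k f_k(x); normalise over all components.
Since both observations come from the same component, the likelihood for component k is f_k(x₁)·f_k(x₂).
  p_1 = [e^(−2.9)·2.9^11/11! = 0.000168178] × [0.0188322] = 3.16716e-06
  p_2 = [e^(−6.5)·6.5^11/11! = 0.0329592] × [0.146234] = 0.00481977
  p_3 = [e^(−12.0)·12.0^11/11! = 0.114368] × [0.0436822] = 0.00499584
Prior × likelihood for each component:
  w_1·p_1 = 0.31 × 3.16716e-06 = 9.81819e-07
  w_2·p_2 = 0.19 × 0.00481977 = 0.000915755
  w_3·p_3 = 0.50 × 0.00499584 = 0.00249792
Evidence: 9.81819e-07 + 0.000915755 + 0.00249792 = 0.00341466
P(Cluster 3 | data) = 0.00249792 / 0.00341466 ≈ 0.7315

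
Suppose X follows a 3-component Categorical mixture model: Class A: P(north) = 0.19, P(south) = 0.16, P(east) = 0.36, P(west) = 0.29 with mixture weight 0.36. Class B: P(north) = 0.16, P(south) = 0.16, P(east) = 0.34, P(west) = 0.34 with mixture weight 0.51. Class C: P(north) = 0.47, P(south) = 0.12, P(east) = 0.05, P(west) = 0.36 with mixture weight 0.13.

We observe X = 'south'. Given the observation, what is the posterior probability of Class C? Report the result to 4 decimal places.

0.1008

Apply Bayes' rule: the posterior for each component is proportional to its prior times its likelihood at x.
Component likelihoods at x = 'south':
  p_A = P(south | comp) = 0.16
  p_B = P(south | comp) = 0.16
  p_C = P(south | comp) = 0.12
Prior × likelihood for each component:
  π_A·p_A = 0.36 × 0.16 = 0.0576
  π_B·p_B = 0.51 × 0.16 = 0.0816
  π_C·p_C = 0.13 × 0.12 = 0.0156
Sum: 0.0576 + 0.0816 + 0.0156 = 0.1548
So the posterior for Class C is 0.0156 / 0.1548 ≈ 0.1008.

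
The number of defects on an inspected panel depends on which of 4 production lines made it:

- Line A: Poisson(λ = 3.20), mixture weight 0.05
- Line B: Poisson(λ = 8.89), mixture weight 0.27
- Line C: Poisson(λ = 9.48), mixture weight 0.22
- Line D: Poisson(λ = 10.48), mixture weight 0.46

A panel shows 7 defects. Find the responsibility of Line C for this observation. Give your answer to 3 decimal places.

The responsibility of component k is π_k f_k(x) divided by Σ_j π_j f_j(x).
Evaluate each component's likelihood at the observed value:
  p_A = 0.0277893
  p_B = 0.119951
  p_C = 0.10426
  p_D = 0.0773913
Weight by the priors:
  π_A·p_A = 0.05 × 0.0277893 = 0.00138946
  π_B·p_B = 0.27 × 0.119951 = 0.0323868
  π_C·p_C = 0.22 × 0.10426 = 0.0229371
  π_D·p_D = 0.46 × 0.0773913 = 0.0356
Sum: 0.00138946 + 0.0323868 + 0.0229371 + 0.0356 = 0.0923134
P(Line C | x) = 0.0229371 / 0.0923134 ≈ 0.248

0.248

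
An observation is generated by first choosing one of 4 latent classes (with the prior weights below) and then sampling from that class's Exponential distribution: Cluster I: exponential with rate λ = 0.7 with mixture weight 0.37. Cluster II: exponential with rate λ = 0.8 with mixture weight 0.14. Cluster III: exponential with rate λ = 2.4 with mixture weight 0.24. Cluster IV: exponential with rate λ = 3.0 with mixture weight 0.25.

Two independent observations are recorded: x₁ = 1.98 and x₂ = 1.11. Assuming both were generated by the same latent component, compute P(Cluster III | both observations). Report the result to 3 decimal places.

0.028

By Bayes' theorem, P(k | x) = π_k f_k(x) / Σ_j π_j f_j(x).
Since both observations come from the same component, the likelihood for component k is f_k(x₁)·f_k(x₂).
  L_I = [0.7·e^(−0.7·1.98) = 0.7·e^(−1.3860) = 0.175052] × [0.321848] = 0.05634
  L_II = [0.8·e^(−0.8·1.98) = 0.8·e^(−1.5840) = 0.164122] × [0.329182] = 0.0540261
  L_III = [2.4·e^(−2.4·1.98) = 2.4·e^(−4.7520) = 0.0207226] × [0.167206] = 0.00346493
  L_IV = [3.0·e^(−3.0·1.98) = 3.0·e^(−5.9400) = 0.00789609] × [0.107379] = 0.000847877
Multiply by the mixture weights:
  π_I·L_I = 0.37 × 0.05634 = 0.0208458
  π_II·L_II = 0.14 × 0.0540261 = 0.00756366
  π_III·L_III = 0.24 × 0.00346493 = 0.000831583
  π_IV·L_IV = 0.25 × 0.000847877 = 0.000211969
Marginal: 0.0208458 + 0.00756366 + 0.000831583 + 0.000211969 = 0.029453
P(Cluster III | x₁,x₂) ≈ 0.028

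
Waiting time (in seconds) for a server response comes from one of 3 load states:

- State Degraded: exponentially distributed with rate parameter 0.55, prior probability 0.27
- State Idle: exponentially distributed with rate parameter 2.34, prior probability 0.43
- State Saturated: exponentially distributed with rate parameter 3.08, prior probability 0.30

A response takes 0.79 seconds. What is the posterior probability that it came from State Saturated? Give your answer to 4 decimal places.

The responsibility of component k is π_k f_k(x) divided by Σ_j π_j f_j(x).
Component likelihoods at x = 0.79 seconds:
  L_Degraded = 0.356174
  L_Idle = 0.36845
  L_Saturated = 0.270287
Weight by the priors:
  π_Degraded·L_Degraded = 0.27 × 0.356174 = 0.0961669
  π_Idle·L_Idle = 0.43 × 0.36845 = 0.158434
  π_Saturated·L_Saturated = 0.30 × 0.270287 = 0.0810861
Evidence: 0.0961669 + 0.158434 + 0.0810861 = 0.335687
Responsibility of State Saturated: 0.0810861 / 0.335687 ≈ 0.2416

0.2416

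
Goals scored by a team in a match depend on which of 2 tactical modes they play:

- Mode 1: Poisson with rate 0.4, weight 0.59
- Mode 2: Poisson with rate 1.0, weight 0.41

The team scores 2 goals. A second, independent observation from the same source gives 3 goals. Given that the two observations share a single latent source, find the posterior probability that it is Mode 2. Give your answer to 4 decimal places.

0.9534

P(component k | x) = P(Z=k)·f_k(x) / marginal(x), where marginal(x) = Σ_j P(Z=j)·f_j(x).
Since both observations come from the same component, the likelihood for component k is f_k(x₁)·f_k(x₂).
  f_1 = [0.0536256] × [0.00715008] = 0.000383427
  f_2 = [0.18394] × [0.0613132] = 0.0112779
Multiply by the mixture weights:
  P(Z=1)·f_1 = 0.59 × 0.000383427 = 0.000226222
  P(Z=2)·f_2 = 0.41 × 0.0112779 = 0.00462396
Marginal: 0.000226222 + 0.00462396 = 0.00485018
P(Mode 2 | x₁,x₂) ≈ 0.9534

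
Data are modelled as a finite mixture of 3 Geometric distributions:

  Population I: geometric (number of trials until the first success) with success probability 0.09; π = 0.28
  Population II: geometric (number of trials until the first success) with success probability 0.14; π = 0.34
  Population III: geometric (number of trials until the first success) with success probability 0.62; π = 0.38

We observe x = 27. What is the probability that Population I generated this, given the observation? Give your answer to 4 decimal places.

Posterior ∝ prior × likelihood, so P(k | x) ∝ π_k f_k(x); normalise over all components.
Evaluate each component's likelihood at the observed value:
  p_I = 0.09·(1−0.09)^26 = 0.09·0.0861145 = 0.0077503
  p_II = 0.14·(1−0.14)^26 = 0.14·0.0198134 = 0.00277388
  p_III = 0.62·(1−0.62)^26 = 0.62·1.18679e-11 = 7.35809e-12
Multiply by the mixture weights:
  π_I·p_I = 0.28 × 0.0077503 = 0.00217008
  π_II·p_II = 0.34 × 0.00277388 = 0.000943119
  π_III·p_III = 0.38 × 7.35809e-12 = 2.79607e-12
Normaliser: 0.00217008 + 0.000943119 + 2.79607e-12 = 0.0031132
P(Population I | x) ≈ 0.6971

0.6971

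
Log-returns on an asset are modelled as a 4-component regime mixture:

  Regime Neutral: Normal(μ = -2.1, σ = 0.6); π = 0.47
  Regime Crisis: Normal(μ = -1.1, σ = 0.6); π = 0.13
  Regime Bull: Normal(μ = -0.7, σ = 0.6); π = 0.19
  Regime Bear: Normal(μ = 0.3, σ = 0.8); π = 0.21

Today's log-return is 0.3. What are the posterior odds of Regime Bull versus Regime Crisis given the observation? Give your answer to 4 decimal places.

5.5446

Since P(k|x) ∝ w_k f_k(x), the posterior odds are w_i f_i(x) / (w_j f_j(x)).
Evaluate each component's likelihood at the observed value:
  L_Neutral = (1/(0.6·√(2π)))·exp(−(0.3−-2.1)²/(2·0.6²)) = 0.664904·exp(-8.00000) = 0.00022305
  L_Crisis = (1/(0.6·√(2π)))·exp(−(0.3−-1.1)²/(2·0.6²)) = 0.664904·exp(-2.72222) = 0.0437031
  L_Bull = (1/(0.6·√(2π)))·exp(−(0.3−-0.7)²/(2·0.6²)) = 0.664904·exp(-1.38889) = 0.165795
  L_Bear = (1/(0.8·√(2π)))·exp(−(0.3−0.3)²/(2·0.8²)) = 0.498678·exp(-0.00000) = 0.498678
0.0315011 / 0.00568141 ≈ 5.5446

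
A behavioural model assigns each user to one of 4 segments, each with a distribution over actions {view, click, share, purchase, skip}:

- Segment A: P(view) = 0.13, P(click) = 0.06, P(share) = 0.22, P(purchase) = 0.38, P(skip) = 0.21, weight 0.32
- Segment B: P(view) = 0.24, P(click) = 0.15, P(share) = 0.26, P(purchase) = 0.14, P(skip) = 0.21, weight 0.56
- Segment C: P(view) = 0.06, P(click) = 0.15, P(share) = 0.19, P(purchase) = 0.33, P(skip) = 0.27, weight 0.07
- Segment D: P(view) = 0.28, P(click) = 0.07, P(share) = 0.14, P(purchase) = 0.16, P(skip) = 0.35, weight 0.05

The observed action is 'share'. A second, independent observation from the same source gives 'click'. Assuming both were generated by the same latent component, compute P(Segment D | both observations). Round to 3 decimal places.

By Bayes' theorem, P(k | x) = P(Z=k) f_k(x) / Σ_j P(Z=j) f_j(x).
Since both observations come from the same component, the likelihood for component k is f_k(x₁)·f_k(x₂).
  p_A = [0.22] × [0.06] = 0.0132
  p_B = [0.26] × [0.15] = 0.039
  p_C = [0.19] × [0.15] = 0.0285
  p_D = [0.14] × [0.07] = 0.0098
Prior × likelihood for each component:
  P(Z=A)·p_A = 0.32 × 0.0132 = 0.004224
  P(Z=B)·p_B = 0.56 × 0.039 = 0.02184
  P(Z=C)·p_C = 0.07 × 0.0285 = 0.001995
  P(Z=D)·p_D = 0.05 × 0.0098 = 0.00049
Normaliser: 0.004224 + 0.02184 + 0.001995 + 0.00049 = 0.028549
Responsibility of Segment D: 0.00049 / 0.028549 ≈ 0.017

0.017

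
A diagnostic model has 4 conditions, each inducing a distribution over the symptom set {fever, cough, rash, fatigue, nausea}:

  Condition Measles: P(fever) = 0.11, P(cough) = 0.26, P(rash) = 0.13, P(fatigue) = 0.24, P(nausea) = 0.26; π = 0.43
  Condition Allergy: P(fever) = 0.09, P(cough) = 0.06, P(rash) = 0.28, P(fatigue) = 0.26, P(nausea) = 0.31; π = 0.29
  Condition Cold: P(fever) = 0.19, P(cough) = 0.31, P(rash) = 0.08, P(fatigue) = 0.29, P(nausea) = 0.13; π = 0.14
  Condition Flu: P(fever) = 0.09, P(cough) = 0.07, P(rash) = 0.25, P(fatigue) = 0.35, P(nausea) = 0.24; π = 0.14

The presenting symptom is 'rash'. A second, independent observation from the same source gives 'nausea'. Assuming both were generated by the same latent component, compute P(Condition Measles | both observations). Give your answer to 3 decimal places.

0.293

P(component k | x) = P(Z=k)·f_k(x) / marginal(x), where marginal(x) = Σ_j P(Z=j)·f_j(x).
Since both observations come from the same component, the likelihood for component k is f_k(x₁)·f_k(x₂).
  L_Measles = [0.13] × [0.26] = 0.0338
  L_Allergy = [0.28] × [0.31] = 0.0868
  L_Cold = [0.08] × [0.13] = 0.0104
  L_Flu = [0.25] × [0.24] = 0.06
Unnormalised posteriors:
  P(Z=Measles)·L_Measles = 0.43 × 0.0338 = 0.014534
  P(Z=Allergy)·L_Allergy = 0.29 × 0.0868 = 0.025172
  P(Z=Cold)·L_Cold = 0.14 × 0.0104 = 0.001456
  P(Z=Flu)·L_Flu = 0.14 × 0.06 = 0.0084
Evidence: 0.014534 + 0.025172 + 0.001456 + 0.0084 = 0.049562
P(Condition Measles | x) = 0.014534 / 0.049562 ≈ 0.293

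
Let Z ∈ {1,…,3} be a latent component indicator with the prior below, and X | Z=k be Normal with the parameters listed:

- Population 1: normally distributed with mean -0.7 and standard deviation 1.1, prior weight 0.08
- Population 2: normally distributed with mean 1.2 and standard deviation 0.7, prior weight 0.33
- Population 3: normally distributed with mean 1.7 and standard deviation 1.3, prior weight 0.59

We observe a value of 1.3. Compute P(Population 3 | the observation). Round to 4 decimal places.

Apply Bayes' rule: the posterior for each component is proportional to its prior times its likelihood at x.
Component likelihoods at x = 1.3:
  f_1 = (1/(1.1·√(2π)))·exp(−(1.3−-0.7)²/(2·1.1²)) = 0.362675·exp(-1.65289) = 0.0694505
  f_2 = (1/(0.7·√(2π)))·exp(−(1.3−1.2)²/(2·0.7²)) = 0.569918·exp(-0.01020) = 0.564132
  f_3 = (1/(1.3·√(2π)))·exp(−(1.3−1.7)²/(2·1.3²)) = 0.306879·exp(-0.04734) = 0.29269
Multiply by the mixture weights:
  π_1·f_1 = 0.08 × 0.0694505 = 0.00555604
  π_2·f_2 = 0.33 × 0.564132 = 0.186163
  π_3·f_3 = 0.59 × 0.29269 = 0.172687
Normaliser: 0.00555604 + 0.186163 + 0.172687 = 0.364407
Responsibility of Population 3: 0.172687 / 0.364407 ≈ 0.4739

0.4739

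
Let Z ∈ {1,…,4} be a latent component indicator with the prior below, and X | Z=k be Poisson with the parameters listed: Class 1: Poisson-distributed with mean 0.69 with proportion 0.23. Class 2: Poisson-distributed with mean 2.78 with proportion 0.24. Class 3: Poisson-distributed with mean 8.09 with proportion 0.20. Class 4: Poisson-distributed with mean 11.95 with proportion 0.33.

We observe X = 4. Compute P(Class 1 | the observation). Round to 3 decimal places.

Posterior ∝ prior × likelihood, so P(k | x) ∝ w_k f_k(x); normalise over all components.
Evaluate each component's likelihood at the observed value:
  f_1 = 0.0047372
  f_2 = 0.154394
  f_3 = 0.0547193
  f_4 = 0.00548834
Unnormalised posteriors:
  w_1·f_1 = 0.23 × 0.0047372 = 0.00108956
  w_2·f_2 = 0.24 × 0.154394 = 0.0370545
  w_3·f_3 = 0.20 × 0.0547193 = 0.0109439
  w_4·f_4 = 0.33 × 0.00548834 = 0.00181115
Evidence: 0.00108956 + 0.0370545 + 0.0109439 + 0.00181115 = 0.050899
P(Class 1 | x) ≈ 0.021

0.021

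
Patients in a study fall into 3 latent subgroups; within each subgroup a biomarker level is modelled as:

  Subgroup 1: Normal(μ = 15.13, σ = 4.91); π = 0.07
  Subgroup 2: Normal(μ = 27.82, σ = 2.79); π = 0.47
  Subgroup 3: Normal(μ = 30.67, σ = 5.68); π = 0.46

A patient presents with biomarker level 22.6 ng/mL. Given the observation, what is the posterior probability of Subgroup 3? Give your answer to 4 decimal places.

0.4666

P(component k | x) = π_k·f_k(x) / marginal(x), where marginal(x) = Σ_j π_j·f_j(x).
Component likelihoods at x = 22.6 ng/mL:
  L_1 = 0.0255398
  L_2 = 0.0248415
  L_3 = 0.0255993
Multiply by the mixture weights:
  π_1·L_1 = 0.07 × 0.0255398 = 0.00178778
  π_2·L_2 = 0.47 × 0.0248415 = 0.0116755
  π_3·L_3 = 0.46 × 0.0255993 = 0.0117757
Normaliser: 0.00178778 + 0.0116755 + 0.0117757 = 0.025239
Responsibility of Subgroup 3: 0.0117757 / 0.025239 ≈ 0.4666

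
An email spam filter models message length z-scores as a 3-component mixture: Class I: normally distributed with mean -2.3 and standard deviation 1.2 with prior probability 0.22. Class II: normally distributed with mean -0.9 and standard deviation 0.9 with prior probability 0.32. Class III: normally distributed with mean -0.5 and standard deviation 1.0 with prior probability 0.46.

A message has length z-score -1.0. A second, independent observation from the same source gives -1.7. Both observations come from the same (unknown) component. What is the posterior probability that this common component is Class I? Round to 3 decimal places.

The responsibility of component k is π_k f_k(x) divided by Σ_j π_j f_j(x).
Since both observations come from the same component, the likelihood for component k is f_k(x₁)·f_k(x₂).
  p_I = [(1/(1.2·√(2π)))·exp(−(-1.0−-2.3)²/(2·1.2²)) = 0.332452·exp(-0.58681) = 0.184877] × [0.293388] = 0.0542406
  p_II = [(1/(0.9·√(2π)))·exp(−(-1.0−-0.9)²/(2·0.9²)) = 0.443269·exp(-0.00617) = 0.440541] × [0.298603] = 0.131547
  p_III = [(1/(1.0·√(2π)))·exp(−(-1.0−-0.5)²/(2·1.0²)) = 0.398942·exp(-0.12500) = 0.352065] × [0.194186] = 0.0683662
Prior × likelihood for each component:
  π_I·p_I = 0.22 × 0.0542406 = 0.0119329
  π_II·p_II = 0.32 × 0.131547 = 0.0420951
  π_III·p_III = 0.46 × 0.0683662 = 0.0314484
Marginal: 0.0119329 + 0.0420951 + 0.0314484 = 0.0854764
P(Class I | data) = 0.0119329 / 0.0854764 ≈ 0.140

0.140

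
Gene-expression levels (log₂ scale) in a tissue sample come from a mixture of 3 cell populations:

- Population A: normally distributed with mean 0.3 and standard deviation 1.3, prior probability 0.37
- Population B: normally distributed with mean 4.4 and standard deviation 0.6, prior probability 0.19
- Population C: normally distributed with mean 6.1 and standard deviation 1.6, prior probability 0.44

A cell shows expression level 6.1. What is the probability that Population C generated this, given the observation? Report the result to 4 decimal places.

Posterior ∝ prior × likelihood, so P(k | x) ∝ P(Z=k) f_k(x); normalise over all components.
Evaluate each component's likelihood at the observed value:
  p_A = 1.46076e-05
  p_B = 0.0120102
  p_C = 0.249339
Unnormalised posteriors:
  P(Z=A)·p_A = 0.37 × 1.46076e-05 = 5.40483e-06
  P(Z=B)·p_B = 0.19 × 0.0120102 = 0.00228193
  P(Z=C)·p_C = 0.44 × 0.249339 = 0.109709
Marginal: 5.40483e-06 + 0.00228193 + 0.109709 = 0.111996
Responsibility of Population C: 0.109709 / 0.111996 ≈ 0.9796

0.9796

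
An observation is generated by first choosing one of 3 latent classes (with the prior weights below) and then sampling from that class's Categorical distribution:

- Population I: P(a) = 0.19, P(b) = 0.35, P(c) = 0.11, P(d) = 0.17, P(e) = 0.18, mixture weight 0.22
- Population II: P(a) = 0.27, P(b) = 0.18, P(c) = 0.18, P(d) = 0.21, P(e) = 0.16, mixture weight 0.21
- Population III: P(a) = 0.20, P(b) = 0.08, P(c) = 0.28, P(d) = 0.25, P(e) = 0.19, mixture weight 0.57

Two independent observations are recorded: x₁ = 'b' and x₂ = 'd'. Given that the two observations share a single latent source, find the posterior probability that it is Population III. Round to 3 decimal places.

0.352

Apply Bayes' rule: the posterior for each component is proportional to its prior times its likelihood at x.
Since both observations come from the same component, the likelihood for component k is f_k(x₁)·f_k(x₂).
  p_I = [P(b | comp) = 0.35] × [0.17] = 0.0595
  p_II = [P(b | comp) = 0.18] × [0.21] = 0.0378
  p_III = [P(b | comp) = 0.08] × [0.25] = 0.02
Weight by the priors:
  P(Z=I)·p_I = 0.22 × 0.0595 = 0.01309
  P(Z=II)·p_II = 0.21 × 0.0378 = 0.007938
  P(Z=III)·p_III = 0.57 × 0.02 = 0.0114
Marginal: 0.01309 + 0.007938 + 0.0114 = 0.032428
So the posterior for Population III is 0.0114 / 0.032428 ≈ 0.352.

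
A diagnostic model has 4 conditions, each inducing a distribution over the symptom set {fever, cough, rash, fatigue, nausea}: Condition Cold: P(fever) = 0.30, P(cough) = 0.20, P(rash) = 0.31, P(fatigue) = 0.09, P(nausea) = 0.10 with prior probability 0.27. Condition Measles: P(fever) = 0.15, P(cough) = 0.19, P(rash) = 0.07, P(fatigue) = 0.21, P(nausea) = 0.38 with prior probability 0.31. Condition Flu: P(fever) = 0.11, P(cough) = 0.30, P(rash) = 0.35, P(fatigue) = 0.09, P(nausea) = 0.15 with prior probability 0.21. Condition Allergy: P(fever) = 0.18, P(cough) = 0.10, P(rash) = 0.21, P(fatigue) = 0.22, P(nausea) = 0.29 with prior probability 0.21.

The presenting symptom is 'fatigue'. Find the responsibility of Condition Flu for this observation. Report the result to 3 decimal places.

0.122

By Bayes' theorem, P(k | x) = P(Z=k) f_k(x) / Σ_j P(Z=j) f_j(x).
Categorical probabilities:
  p_Cold = 0.09
  p_Measles = 0.21
  p_Flu = 0.09
  p_Allergy = 0.22
Prior × likelihood for each component:
  P(Z=Cold)·p_Cold = 0.27 × 0.09 = 0.0243
  P(Z=Measles)·p_Measles = 0.31 × 0.21 = 0.0651
  P(Z=Flu)·p_Flu = 0.21 × 0.09 = 0.0189
  P(Z=Allergy)·p_Allergy = 0.21 × 0.22 = 0.0462
Sum: 0.0243 + 0.0651 + 0.0189 + 0.0462 = 0.1545
P(Condition Flu | data) ≈ 0.122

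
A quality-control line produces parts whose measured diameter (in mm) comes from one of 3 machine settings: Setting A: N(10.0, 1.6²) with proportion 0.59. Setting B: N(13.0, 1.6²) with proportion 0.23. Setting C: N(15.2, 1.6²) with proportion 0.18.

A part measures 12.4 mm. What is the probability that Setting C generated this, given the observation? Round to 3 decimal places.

0.088

The responsibility of component k is w_k f_k(x) divided by Σ_j w_j f_j(x).
Normal densities:
  f_A = (1/(1.6·√(2π)))·exp(−(12.4−10.0)²/(2·1.6²)) = 0.249339·exp(-1.12500) = 0.0809485
  f_B = (1/(1.6·√(2π)))·exp(−(12.4−13.0)²/(2·1.6²)) = 0.249339·exp(-0.07031) = 0.232409
  f_C = (1/(1.6·√(2π)))·exp(−(12.4−15.2)²/(2·1.6²)) = 0.249339·exp(-1.53125) = 0.0539233
Multiply by the mixture weights:
  w_A·f_A = 0.59 × 0.0809485 = 0.0477596
  w_B·f_B = 0.23 × 0.232409 = 0.0534542
  w_C·f_C = 0.18 × 0.0539233 = 0.0097062
Normaliser: 0.0477596 + 0.0534542 + 0.0097062 = 0.11092
Responsibility of Setting C: 0.0097062 / 0.11092 ≈ 0.088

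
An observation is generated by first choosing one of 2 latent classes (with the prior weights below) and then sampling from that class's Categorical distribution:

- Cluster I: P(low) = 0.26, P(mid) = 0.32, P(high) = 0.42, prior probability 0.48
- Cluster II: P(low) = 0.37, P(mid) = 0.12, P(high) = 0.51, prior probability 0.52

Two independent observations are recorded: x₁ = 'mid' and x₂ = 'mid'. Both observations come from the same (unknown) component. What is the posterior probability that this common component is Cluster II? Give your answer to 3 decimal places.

0.132

By Bayes' theorem, P(k | x) = π_k f_k(x) / Σ_j π_j f_j(x).
Since both observations come from the same component, the likelihood for component k is f_k(x₁)·f_k(x₂).
  L_I = [P(mid | comp) = 0.32] × [0.32] = 0.1024
  L_II = [P(mid | comp) = 0.12] × [0.12] = 0.0144
Unnormalised posteriors:
  π_I·L_I = 0.48 × 0.1024 = 0.049152
  π_II·L_II = 0.52 × 0.0144 = 0.007488
Sum: 0.049152 + 0.007488 = 0.05664
P(Cluster II | x) ≈ 0.132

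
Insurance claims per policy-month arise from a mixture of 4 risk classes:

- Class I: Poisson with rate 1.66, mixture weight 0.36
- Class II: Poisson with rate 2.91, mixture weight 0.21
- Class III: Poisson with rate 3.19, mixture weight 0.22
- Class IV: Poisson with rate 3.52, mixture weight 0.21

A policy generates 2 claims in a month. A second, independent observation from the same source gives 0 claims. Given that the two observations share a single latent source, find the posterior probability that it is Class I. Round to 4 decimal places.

By Bayes' theorem, P(k | x) = P(Z=k) f_k(x) / Σ_j P(Z=j) f_j(x).
Since both observations come from the same component, the likelihood for component k is f_k(x₁)·f_k(x₂).
  L_I = [0.261973] × [0.190139] = 0.0498114
  L_II = [0.230653] × [0.0544757] = 0.012565
  L_III = [0.209485] × [0.0411719] = 0.00862487
  L_IV = [0.183374] × [0.0295994] = 0.00542778
Multiply by the mixture weights:
  P(Z=I)·L_I = 0.36 × 0.0498114 = 0.0179321
  P(Z=II)·L_II = 0.21 × 0.012565 = 0.00263865
  P(Z=III)·L_III = 0.22 × 0.00862487 = 0.00189747
  P(Z=IV)·L_IV = 0.21 × 0.00542778 = 0.00113983
Sum: 0.0179321 + 0.00263865 + 0.00189747 + 0.00113983 = 0.023608
P(Class I | x₁, x₂) ≈ 0.7596

0.7596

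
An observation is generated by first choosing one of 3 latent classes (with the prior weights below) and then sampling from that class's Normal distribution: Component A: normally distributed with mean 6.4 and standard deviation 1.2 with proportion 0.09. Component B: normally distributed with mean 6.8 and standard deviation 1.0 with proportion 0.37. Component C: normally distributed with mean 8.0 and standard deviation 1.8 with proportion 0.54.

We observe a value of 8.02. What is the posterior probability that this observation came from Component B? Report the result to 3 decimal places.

P(component k | x) = P(Z=k)·f_k(x) / marginal(x), where marginal(x) = Σ_j P(Z=j)·f_j(x).
Normal densities:
  p_A = 0.133653
  p_B = 0.189543
  p_C = 0.221621
Multiply by the mixture weights:
  P(Z=A)·p_A = 0.09 × 0.133653 = 0.0120287
  P(Z=B)·p_B = 0.37 × 0.189543 = 0.070131
  P(Z=C)·p_C = 0.54 × 0.221621 = 0.119675
Normaliser: 0.0120287 + 0.070131 + 0.119675 = 0.201835
So the posterior for Component B is 0.070131 / 0.201835 ≈ 0.347.

0.347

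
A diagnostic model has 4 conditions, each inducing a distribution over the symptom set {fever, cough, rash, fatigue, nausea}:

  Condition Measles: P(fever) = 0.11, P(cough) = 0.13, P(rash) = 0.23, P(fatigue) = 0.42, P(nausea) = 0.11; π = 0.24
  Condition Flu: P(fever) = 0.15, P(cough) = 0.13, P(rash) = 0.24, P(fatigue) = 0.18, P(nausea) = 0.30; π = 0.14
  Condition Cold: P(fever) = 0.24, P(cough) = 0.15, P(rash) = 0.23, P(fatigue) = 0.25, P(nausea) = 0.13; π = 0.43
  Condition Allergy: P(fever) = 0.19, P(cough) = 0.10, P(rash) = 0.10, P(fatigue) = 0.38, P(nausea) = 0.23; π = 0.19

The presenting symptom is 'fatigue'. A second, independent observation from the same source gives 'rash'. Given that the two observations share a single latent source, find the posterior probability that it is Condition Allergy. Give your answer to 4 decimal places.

By Bayes' theorem, P(k | x) = w_k f_k(x) / Σ_j w_j f_j(x).
Since both observations come from the same component, the likelihood for component k is f_k(x₁)·f_k(x₂).
  p_Measles = [0.42] × [0.23] = 0.0966
  p_Flu = [0.18] × [0.24] = 0.0432
  p_Cold = [0.25] × [0.23] = 0.0575
  p_Allergy = [0.38] × [0.1] = 0.038
Weight by the priors:
  w_Measles·p_Measles = 0.24 × 0.0966 = 0.023184
  w_Flu·p_Flu = 0.14 × 0.0432 = 0.006048
  w_Cold·p_Cold = 0.43 × 0.0575 = 0.024725
  w_Allergy·p_Allergy = 0.19 × 0.038 = 0.00722
Marginal: 0.023184 + 0.006048 + 0.024725 + 0.00722 = 0.061177
P(Condition Allergy | x₁, x₂) ≈ 0.1180

0.1180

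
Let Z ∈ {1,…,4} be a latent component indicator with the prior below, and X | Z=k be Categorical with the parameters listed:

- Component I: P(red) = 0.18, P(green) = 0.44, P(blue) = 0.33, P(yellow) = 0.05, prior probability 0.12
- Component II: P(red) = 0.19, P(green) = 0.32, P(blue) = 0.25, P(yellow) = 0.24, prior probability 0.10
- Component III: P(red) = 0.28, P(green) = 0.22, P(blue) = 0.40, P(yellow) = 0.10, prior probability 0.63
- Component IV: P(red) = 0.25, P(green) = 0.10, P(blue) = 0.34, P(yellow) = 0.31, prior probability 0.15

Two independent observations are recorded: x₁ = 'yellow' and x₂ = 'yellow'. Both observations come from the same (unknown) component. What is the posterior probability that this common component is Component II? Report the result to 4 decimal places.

Apply Bayes' rule: the posterior for each component is proportional to its prior times its likelihood at x.
Since both observations come from the same component, the likelihood for component k is f_k(x₁)·f_k(x₂).
  f_I = [P(yellow | comp) = 0.05] × [0.05] = 0.0025
  f_II = [P(yellow | comp) = 0.24] × [0.24] = 0.0576
  f_III = [P(yellow | comp) = 0.10] × [0.1] = 0.01
  f_IV = [P(yellow | comp) = 0.31] × [0.31] = 0.0961
Prior × likelihood for each component:
  π_I·f_I = 0.12 × 0.0025 = 0.0003
  π_II·f_II = 0.10 × 0.0576 = 0.00576
  π_III·f_III = 0.63 × 0.01 = 0.0063
  π_IV·f_IV = 0.15 × 0.0961 = 0.014415
Marginal: 0.0003 + 0.00576 + 0.0063 + 0.014415 = 0.026775
So the posterior for Component II is 0.00576 / 0.026775 ≈ 0.2151.

0.2151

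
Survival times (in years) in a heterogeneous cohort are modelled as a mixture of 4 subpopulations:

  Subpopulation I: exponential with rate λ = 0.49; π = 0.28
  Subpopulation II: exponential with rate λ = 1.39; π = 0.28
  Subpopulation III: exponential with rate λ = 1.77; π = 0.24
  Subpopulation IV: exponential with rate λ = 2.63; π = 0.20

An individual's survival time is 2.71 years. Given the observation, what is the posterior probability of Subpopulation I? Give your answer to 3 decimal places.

P(component k | x) = π_k·f_k(x) / marginal(x), where marginal(x) = Σ_j π_j·f_j(x).
Component likelihoods at x = 2.71 years:
  p_I = 0.49·e^(−0.49·2.71) = 0.49·e^(−1.3279) = 0.129866
  p_II = 1.39·e^(−1.39·2.71) = 1.39·e^(−3.7669) = 0.0321419
  p_III = 1.77·e^(−1.77·2.71) = 1.77·e^(−4.7967) = 0.0146148
  p_IV = 2.63·e^(−2.63·2.71) = 2.63·e^(−7.1273) = 0.00211159
Multiply by the mixture weights:
  π_I·p_I = 0.28 × 0.129866 = 0.0363626
  π_II·p_II = 0.28 × 0.0321419 = 0.00899972
  π_III·p_III = 0.24 × 0.0146148 = 0.00350755
  π_IV·p_IV = 0.20 × 0.00211159 = 0.000422317
Marginal: 0.0363626 + 0.00899972 + 0.00350755 + 0.000422317 = 0.0492921
P(Subpopulation I | the observation) ≈ 0.738

0.738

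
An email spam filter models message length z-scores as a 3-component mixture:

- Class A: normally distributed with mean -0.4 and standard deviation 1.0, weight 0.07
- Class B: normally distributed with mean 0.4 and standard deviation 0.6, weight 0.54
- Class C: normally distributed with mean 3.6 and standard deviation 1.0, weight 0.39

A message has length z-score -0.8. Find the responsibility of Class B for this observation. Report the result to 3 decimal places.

0.653

Posterior ∝ prior × likelihood, so P(k | x) ∝ P(Z=k) f_k(x); normalise over all components.
Evaluate each component's likelihood at the observed value:
  p_A = (1/(1.0·√(2π)))·exp(−(-0.8−-0.4)²/(2·1.0²)) = 0.398942·exp(-0.08000) = 0.36827
  p_B = (1/(0.6·√(2π)))·exp(−(-0.8−0.4)²/(2·0.6²)) = 0.664904·exp(-2.00000) = 0.0899849
  p_C = (1/(1.0·√(2π)))·exp(−(-0.8−3.6)²/(2·1.0²)) = 0.398942·exp(-9.68000) = 2.49425e-05
Prior × likelihood for each component:
  P(Z=A)·p_A = 0.07 × 0.36827 = 0.0257789
  P(Z=B)·p_B = 0.54 × 0.0899849 = 0.0485919
  P(Z=C)·p_C = 0.39 × 2.49425e-05 = 9.72756e-06
Marginal: 0.0257789 + 0.0485919 + 9.72756e-06 = 0.0743805
Responsibility of Class B: 0.0485919 / 0.0743805 ≈ 0.653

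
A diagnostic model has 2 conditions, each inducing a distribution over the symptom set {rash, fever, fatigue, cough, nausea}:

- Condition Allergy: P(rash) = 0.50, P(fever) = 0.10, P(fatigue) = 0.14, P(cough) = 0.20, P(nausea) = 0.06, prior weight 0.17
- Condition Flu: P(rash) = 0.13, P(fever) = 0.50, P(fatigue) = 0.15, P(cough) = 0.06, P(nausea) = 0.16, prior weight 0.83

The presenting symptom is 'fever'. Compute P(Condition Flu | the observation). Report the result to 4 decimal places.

Apply Bayes' rule: the posterior for each component is proportional to its prior times its likelihood at x.
Categorical probabilities:
  p_Allergy = P(fever | comp) = 0.10
  p_Flu = P(fever | comp) = 0.50
Weight by the priors:
  w_Allergy·p_Allergy = 0.17 × 0.1 = 0.017
  w_Flu·p_Flu = 0.83 × 0.5 = 0.415
Denominator: 0.017 + 0.415 = 0.432
P(Condition Flu | data) = 0.415 / 0.432 ≈ 0.9606

0.9606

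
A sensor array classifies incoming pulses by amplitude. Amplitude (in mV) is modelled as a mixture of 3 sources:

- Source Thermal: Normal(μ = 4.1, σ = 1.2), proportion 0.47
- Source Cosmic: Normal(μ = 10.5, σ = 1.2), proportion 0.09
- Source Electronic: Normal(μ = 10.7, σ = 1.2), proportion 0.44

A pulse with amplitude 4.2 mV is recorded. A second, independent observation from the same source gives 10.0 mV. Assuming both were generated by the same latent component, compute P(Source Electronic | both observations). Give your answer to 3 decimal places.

P(component k | x) = π_k·f_k(x) / marginal(x), where marginal(x) = Σ_j π_j·f_j(x).
Since both observations come from the same component, the likelihood for component k is f_k(x₁)·f_k(x₂).
  p_Thermal = [(1/(1.2·√(2π)))·exp(−(4.2−4.1)²/(2·1.2²)) = 0.332452·exp(-0.00347) = 0.3313] × [1.87282e-06] = 6.20464e-07
  p_Cosmic = [(1/(1.2·√(2π)))·exp(−(4.2−10.5)²/(2·1.2²)) = 0.332452·exp(-13.78125) = 3.44039e-07] × [0.30481] = 1.04867e-07
  p_Electronic = [(1/(1.2·√(2π)))·exp(−(4.2−10.7)²/(2·1.2²)) = 0.332452·exp(-14.67014) = 1.41439e-07] × [0.280439] = 3.96649e-08
Weight by the priors:
  π_Thermal·p_Thermal = 0.47 × 6.20464e-07 = 2.91618e-07
  π_Cosmic·p_Cosmic = 0.09 × 1.04867e-07 = 9.438e-09
  π_Electronic·p_Electronic = 0.44 × 3.96649e-08 = 1.74526e-08
Sum: 2.91618e-07 + 9.438e-09 + 1.74526e-08 = 3.18509e-07
So the posterior for Source Electronic is 1.74526e-08 / 3.18509e-07 ≈ 0.055.

0.055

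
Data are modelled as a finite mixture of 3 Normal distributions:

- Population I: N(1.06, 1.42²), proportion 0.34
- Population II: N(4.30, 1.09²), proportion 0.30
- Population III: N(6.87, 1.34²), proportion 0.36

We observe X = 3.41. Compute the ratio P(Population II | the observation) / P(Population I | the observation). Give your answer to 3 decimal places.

Since P(k|x) ∝ π_k f_k(x), the posterior odds are π_i f_i(x) / (π_j f_j(x)).
Evaluate each component's likelihood at the observed value:
  p_I = 0.0714333
  p_II = 0.262248
  p_III = 0.010618
0.0786745 / 0.0242873 ≈ 3.239

3.239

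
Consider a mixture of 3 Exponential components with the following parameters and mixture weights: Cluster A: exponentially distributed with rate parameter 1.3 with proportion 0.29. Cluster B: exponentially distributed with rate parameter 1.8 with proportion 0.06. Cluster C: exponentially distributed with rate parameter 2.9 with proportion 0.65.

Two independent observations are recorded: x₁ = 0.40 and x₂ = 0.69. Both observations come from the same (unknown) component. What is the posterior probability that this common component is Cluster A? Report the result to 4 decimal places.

0.3145

The responsibility of component k is π_k f_k(x) divided by Σ_j π_j f_j(x).
Since both observations come from the same component, the likelihood for component k is f_k(x₁)·f_k(x₂).
  L_A = [0.772877] × [0.530129] = 0.409724
  L_B = [0.876154] × [0.519851] = 0.455469
  L_C = [0.90911] × [0.39208] = 0.356444
Weight by the priors:
  π_A·L_A = 0.29 × 0.409724 = 0.11882
  π_B·L_B = 0.06 × 0.455469 = 0.0273282
  π_C·L_C = 0.65 × 0.356444 = 0.231689
Sum: 0.11882 + 0.0273282 + 0.231689 = 0.377837
Responsibility of Cluster A: 0.11882 / 0.377837 ≈ 0.3145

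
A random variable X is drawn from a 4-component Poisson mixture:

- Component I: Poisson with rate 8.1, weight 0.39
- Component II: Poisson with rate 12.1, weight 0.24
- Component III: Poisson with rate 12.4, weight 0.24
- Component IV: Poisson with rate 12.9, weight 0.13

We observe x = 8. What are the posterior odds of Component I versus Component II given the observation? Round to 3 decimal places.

3.578

Posterior odds = (π_i f_i(x)) / (π_j f_j(x)); the normalising sum cancels.
Component likelihoods at x = 8:
  L_I = 0.1395
  L_II = 0.0633577
  L_III = 0.0570954
  L_IV = 0.0475115
Posterior odds = (π_I·L_I) / (π_II·L_II) = (0.39·0.1395) / (0.24·0.0633577) = 0.054405 / 0.0152058 ≈ 3.578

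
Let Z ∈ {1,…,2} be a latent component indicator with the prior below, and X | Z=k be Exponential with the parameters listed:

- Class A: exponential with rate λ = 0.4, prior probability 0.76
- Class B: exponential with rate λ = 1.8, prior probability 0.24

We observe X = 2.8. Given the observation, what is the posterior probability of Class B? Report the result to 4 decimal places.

0.0274

By Bayes' theorem, P(k | x) = π_k f_k(x) / Σ_j π_j f_j(x).
Exponential densities:
  p_A = 0.130512
  p_B = 0.0116527
Weight by the priors:
  π_A·p_A = 0.76 × 0.130512 = 0.0991891
  π_B·p_B = 0.24 × 0.0116527 = 0.00279666
Denominator: 0.0991891 + 0.00279666 = 0.101986
P(Class B | x) ≈ 0.0274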